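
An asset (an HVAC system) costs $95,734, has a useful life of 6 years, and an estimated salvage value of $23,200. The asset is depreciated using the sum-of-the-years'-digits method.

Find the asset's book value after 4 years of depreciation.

Depreciable base = $95,734 − $23,200 = $72,534.
Sum of the years' digits = 6+5+4+3+2+1 = 21.
Year 1: $72,534 × 6/21 = $20,724. Book value $75,010.
Year 2: $72,534 × 5/21 = $17,270. Book value $57,740.
Year 3: $72,534 × 4/21 = $13,816. Book value $43,924.
Year 4: $72,534 × 3/21 = $10,362. Book value $33,562.

$33,562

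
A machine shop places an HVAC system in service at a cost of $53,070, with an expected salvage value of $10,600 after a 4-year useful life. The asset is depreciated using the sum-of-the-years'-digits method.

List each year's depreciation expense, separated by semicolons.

$16,988; $12,741; $8,494; $4,247

Depreciable base = $53,070 − $10,600 = $42,470.
Sum of the years' digits = 4+3+2+1 = 10.
Year 1: $42,470 × 4/10 = $16,988. Book value $36,082.
Year 2: $42,470 × 3/10 = $12,741. Book value $23,341.
Year 3: $42,470 × 2/10 = $8,494. Book value $14,847.
Year 4: $42,470 × 1/10 = $4,247. Book value $10,600.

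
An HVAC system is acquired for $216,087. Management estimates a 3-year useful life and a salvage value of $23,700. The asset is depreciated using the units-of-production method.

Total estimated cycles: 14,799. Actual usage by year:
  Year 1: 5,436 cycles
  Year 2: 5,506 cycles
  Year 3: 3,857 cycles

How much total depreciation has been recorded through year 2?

$142,246

Depreciable base = $216,087 − $23,700 = $192,387.
Rate = $192,387 / 14,799 cycles = $13 per cycle.
Year 1: 5,436 × $13 = $70,668. Book value $145,419.
Year 2: 5,506 × $13 = $71,578. Book value $73,841.
Accumulated through year 2 = $216,087 − $73,841 = $142,246.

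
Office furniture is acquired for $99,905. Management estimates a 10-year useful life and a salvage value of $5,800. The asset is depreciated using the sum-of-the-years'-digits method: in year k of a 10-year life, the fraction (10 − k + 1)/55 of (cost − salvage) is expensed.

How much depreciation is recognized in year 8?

Depreciable base = $99,905 − $5,800 = $94,105.
Sum of the years' digits = 10+9+8+7+6+5+4+3+2+1 = 55.
Year 1: $94,105 × 10/55 = $17,110. Book value $82,795.
Year 2: $94,105 × 9/55 = $15,399. Book value $67,396.
Year 3: $94,105 × 8/55 = $13,688. Book value $53,708.
Year 4: $94,105 × 7/55 = $11,977. Book value $41,731.
Year 5: $94,105 × 6/55 = $10,266. Book value $31,465.
Year 6: $94,105 × 5/55 = $8,555. Book value $22,910.
Year 7: $94,105 × 4/55 = $6,844. Book value $16,066.
Year 8: $94,105 × 3/55 = $5,133. Book value $10,933.

$5,133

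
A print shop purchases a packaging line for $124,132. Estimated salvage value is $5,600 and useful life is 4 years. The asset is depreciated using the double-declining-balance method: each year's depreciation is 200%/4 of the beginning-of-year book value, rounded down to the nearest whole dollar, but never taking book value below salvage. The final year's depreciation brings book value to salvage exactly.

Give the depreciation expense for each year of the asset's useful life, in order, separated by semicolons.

$62,066; $31,033; $15,516; $9,917

Depreciable base = $124,132 − $5,600 = $118,532.
Year 1: ⌊$124,132 × 200%/4⌋ = $62,066. Book value $62,066.
Year 2: ⌊$62,066 × 200%/4⌋ = $31,033. Book value $31,033.
Year 3: ⌊$31,033 × 200%/4⌋ = $15,516. Book value $15,517.
Year 4 (final): $15,517 − $5,600 = $9,917. Book value $5,600.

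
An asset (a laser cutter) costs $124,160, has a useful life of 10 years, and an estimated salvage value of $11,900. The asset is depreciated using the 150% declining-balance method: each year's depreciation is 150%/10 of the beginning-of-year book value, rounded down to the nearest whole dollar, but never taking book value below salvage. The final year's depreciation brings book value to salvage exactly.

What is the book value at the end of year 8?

$33,835

Depreciable base = $124,160 − $11,900 = $112,260.
Year 1: ⌊$124,160 × 150%/10⌋ = $18,624. Book value $105,536.
Year 2: ⌊$105,536 × 150%/10⌋ = $15,830. Book value $89,706.
Year 3: ⌊$89,706 × 150%/10⌋ = $13,455. Book value $76,251.
Year 4: ⌊$76,251 × 150%/10⌋ = $11,437. Book value $64,814.
Year 5: ⌊$64,814 × 150%/10⌋ = $9,722. Book value $55,092.
Year 6: ⌊$55,092 × 150%/10⌋ = $8,263. Book value $46,829.
Year 7: ⌊$46,829 × 150%/10⌋ = $7,024. Book value $39,805.
Year 8: ⌊$39,805 × 150%/10⌋ = $5,970. Book value $33,835.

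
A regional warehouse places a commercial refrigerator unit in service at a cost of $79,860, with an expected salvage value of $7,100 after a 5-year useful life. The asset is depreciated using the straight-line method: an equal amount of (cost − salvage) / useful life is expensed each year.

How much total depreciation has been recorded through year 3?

Depreciable base = $79,860 − $7,100 = $72,760.
Annual expense = $72,760 / 5 = $14,552.
End of year 1: book value $65,308.
End of year 2: book value $50,756.
End of year 3: book value $36,204.
Accumulated through year 3 = $79,860 − $36,204 = $43,656.

$43,656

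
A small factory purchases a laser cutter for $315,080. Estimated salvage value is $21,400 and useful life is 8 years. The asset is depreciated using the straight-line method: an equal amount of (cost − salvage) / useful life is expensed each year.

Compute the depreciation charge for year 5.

$36,710

Depreciable base = $315,080 − $21,400 = $293,680.
Annual expense = $293,680 / 8 = $36,710.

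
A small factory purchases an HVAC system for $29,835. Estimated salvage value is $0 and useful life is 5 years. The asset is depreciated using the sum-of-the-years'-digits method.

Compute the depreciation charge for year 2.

Depreciable base = $29,835 − $0 = $29,835.
Sum of the years' digits = 5+4+3+2+1 = 15.
Year 1: $29,835 × 5/15 = $9,945. Book value $19,890.
Year 2: $29,835 × 4/15 = $7,956. Book value $11,934.

$7,956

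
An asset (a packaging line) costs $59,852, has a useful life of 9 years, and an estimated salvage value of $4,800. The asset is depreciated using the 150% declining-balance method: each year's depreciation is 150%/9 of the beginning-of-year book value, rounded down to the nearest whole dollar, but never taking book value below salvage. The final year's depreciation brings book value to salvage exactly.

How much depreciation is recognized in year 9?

Depreciable base = $59,852 − $4,800 = $55,052.
Year 1: ⌊$59,852 × 150%/9⌋ = $9,975. Book value $49,877.
Year 2: ⌊$49,877 × 150%/9⌋ = $8,312. Book value $41,565.
Year 3: ⌊$41,565 × 150%/9⌋ = $6,927. Book value $34,638.
Year 4: ⌊$34,638 × 150%/9⌋ = $5,773. Book value $28,865.
Year 5: ⌊$28,865 × 150%/9⌋ = $4,810. Book value $24,055.
Year 6: ⌊$24,055 × 150%/9⌋ = $4,009. Book value $20,046.
Year 7: ⌊$20,046 × 150%/9⌋ = $3,341. Book value $16,705.
Year 8: ⌊$16,705 × 150%/9⌋ = $2,784. Book value $13,921.
Year 9 (final): $13,921 − $4,800 = $9,121. Book value $4,800.

$9,121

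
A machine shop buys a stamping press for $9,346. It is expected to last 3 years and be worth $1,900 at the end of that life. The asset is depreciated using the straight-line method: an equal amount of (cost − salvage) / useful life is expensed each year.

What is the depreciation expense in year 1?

Depreciable base = $9,346 − $1,900 = $7,446.
Annual expense = $7,446 / 3 = $2,482.

$2,482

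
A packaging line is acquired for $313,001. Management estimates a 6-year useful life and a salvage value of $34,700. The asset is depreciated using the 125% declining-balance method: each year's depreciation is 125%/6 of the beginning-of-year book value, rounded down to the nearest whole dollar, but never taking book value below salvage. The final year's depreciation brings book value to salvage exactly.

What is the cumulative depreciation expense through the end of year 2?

$116,831

Depreciable base = $313,001 − $34,700 = $278,301.
Year 1: ⌊$313,001 × 125%/6⌋ = $65,208. Book value $247,793.
Year 2: ⌊$247,793 × 125%/6⌋ = $51,623. Book value $196,170.
Accumulated through year 2 = $313,001 − $196,170 = $116,831.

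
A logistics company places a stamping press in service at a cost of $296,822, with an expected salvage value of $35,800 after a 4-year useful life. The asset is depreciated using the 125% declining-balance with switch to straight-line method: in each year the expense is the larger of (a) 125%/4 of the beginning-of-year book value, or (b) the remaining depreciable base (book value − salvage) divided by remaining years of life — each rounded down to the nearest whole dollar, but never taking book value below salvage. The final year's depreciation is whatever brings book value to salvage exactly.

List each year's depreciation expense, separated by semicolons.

Depreciable base = $296,822 − $35,800 = $261,022.
Year 1: DB = ⌊$296,822 × 125%/4⌋ = $92,756; SL = ⌊$261,022/4⌋ = $65,255 → take DB $92,756. Book value $204,066.
Year 2: DB = ⌊$204,066 × 125%/4⌋ = $63,770; SL = ⌊$168,266/3⌋ = $56,088 → take DB $63,770. Book value $140,296.
Year 3: DB = ⌊$140,296 × 125%/4⌋ = $43,842; SL = ⌊$104,496/2⌋ = $52,248 → take SL $52,248. Book value $88,048.
Year 4 (final): $88,048 − $35,800 = $52,248. Book value $35,800.

$92,756; $63,770; $52,248; $52,248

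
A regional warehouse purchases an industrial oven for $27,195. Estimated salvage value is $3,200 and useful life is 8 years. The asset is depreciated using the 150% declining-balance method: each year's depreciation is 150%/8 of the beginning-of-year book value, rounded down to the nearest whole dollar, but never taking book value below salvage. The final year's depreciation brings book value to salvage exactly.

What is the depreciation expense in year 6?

$1,805

Depreciable base = $27,195 − $3,200 = $23,995.
Year 1: ⌊$27,195 × 150%/8⌋ = $5,099. Book value $22,096.
Year 2: ⌊$22,096 × 150%/8⌋ = $4,143. Book value $17,953.
Year 3: ⌊$17,953 × 150%/8⌋ = $3,366. Book value $14,587.
Year 4: ⌊$14,587 × 150%/8⌋ = $2,735. Book value $11,852.
Year 5: ⌊$11,852 × 150%/8⌋ = $2,222. Book value $9,630.
Year 6: ⌊$9,630 × 150%/8⌋ = $1,805. Book value $7,825.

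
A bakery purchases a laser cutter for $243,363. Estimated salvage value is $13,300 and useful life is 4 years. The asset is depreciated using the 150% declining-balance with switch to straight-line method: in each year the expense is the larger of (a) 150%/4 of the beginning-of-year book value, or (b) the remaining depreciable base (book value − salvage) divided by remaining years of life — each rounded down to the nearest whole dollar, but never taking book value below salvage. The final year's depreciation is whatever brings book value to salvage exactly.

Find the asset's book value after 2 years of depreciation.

Depreciable base = $243,363 − $13,300 = $230,063.
Year 1: DB = ⌊$243,363 × 150%/4⌋ = $91,261; SL = ⌊$230,063/4⌋ = $57,515 → take DB $91,261. Book value $152,102.
Year 2: DB = ⌊$152,102 × 150%/4⌋ = $57,038; SL = ⌊$138,802/3⌋ = $46,267 → take DB $57,038. Book value $95,064.

$95,064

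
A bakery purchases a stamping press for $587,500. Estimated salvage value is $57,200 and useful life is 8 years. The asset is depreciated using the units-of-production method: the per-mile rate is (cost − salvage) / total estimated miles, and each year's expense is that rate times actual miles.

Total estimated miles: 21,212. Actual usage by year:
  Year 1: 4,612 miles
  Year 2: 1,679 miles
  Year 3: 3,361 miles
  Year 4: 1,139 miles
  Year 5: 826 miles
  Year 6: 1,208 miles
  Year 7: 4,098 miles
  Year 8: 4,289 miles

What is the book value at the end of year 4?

$317,725

Depreciable base = $587,500 − $57,200 = $530,300.
Rate = $530,300 / 21,212 miles = $25 per mile.
Year 1: 4,612 × $25 = $115,300. Book value $472,200.
Year 2: 1,679 × $25 = $41,975. Book value $430,225.
Year 3: 3,361 × $25 = $84,025. Book value $346,200.
Year 4: 1,139 × $25 = $28,475. Book value $317,725.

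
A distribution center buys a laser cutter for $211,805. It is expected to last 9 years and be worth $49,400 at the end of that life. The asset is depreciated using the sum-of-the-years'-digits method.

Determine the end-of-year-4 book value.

Depreciable base = $211,805 − $49,400 = $162,405.
Sum of the years' digits = 9+8+7+6+5+4+3+2+1 = 45.
Year 1: $162,405 × 9/45 = $32,481. Book value $179,324.
Year 2: $162,405 × 8/45 = $28,872. Book value $150,452.
Year 3: $162,405 × 7/45 = $25,263. Book value $125,189.
Year 4: $162,405 × 6/45 = $21,654. Book value $103,535.

$103,535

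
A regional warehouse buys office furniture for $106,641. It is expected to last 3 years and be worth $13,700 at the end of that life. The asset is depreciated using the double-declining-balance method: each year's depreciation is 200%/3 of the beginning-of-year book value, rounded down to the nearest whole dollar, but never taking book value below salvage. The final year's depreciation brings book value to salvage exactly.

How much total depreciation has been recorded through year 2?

$92,941

Depreciable base = $106,641 − $13,700 = $92,941.
Year 1: ⌊$106,641 × 200%/3⌋ = $71,094. Book value $35,547.
Year 2: ⌊$35,547 × 200%/3⌋ = $23,698, capped at $21,847. Book value $13,700.
Accumulated through year 2 = $106,641 − $13,700 = $92,941.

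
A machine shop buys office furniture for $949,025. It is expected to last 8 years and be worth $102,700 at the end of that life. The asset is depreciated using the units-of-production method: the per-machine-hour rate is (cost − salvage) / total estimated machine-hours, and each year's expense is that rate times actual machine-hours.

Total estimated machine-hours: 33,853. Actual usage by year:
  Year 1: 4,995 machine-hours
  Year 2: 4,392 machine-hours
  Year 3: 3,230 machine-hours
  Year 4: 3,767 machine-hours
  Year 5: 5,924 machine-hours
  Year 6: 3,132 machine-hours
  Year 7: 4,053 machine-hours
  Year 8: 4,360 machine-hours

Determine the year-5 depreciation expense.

Depreciable base = $949,025 − $102,700 = $846,325.
Rate = $846,325 / 33,853 machine-hours = $25 per machine-hour.
Year 1: 4,995 × $25 = $124,875. Book value $824,150.
Year 2: 4,392 × $25 = $109,800. Book value $714,350.
Year 3: 3,230 × $25 = $80,750. Book value $633,600.
Year 4: 3,767 × $25 = $94,175. Book value $539,425.
Year 5: 5,924 × $25 = $148,100. Book value $391,325.

$148,100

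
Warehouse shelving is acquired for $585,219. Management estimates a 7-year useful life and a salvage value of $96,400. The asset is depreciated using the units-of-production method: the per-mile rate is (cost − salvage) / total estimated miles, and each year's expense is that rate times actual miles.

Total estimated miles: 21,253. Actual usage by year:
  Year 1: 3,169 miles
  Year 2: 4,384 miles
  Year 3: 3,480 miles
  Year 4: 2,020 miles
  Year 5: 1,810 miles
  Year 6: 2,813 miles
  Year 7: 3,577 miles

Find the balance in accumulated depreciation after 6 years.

$406,548

Depreciable base = $585,219 − $96,400 = $488,819.
Rate = $488,819 / 21,253 miles = $23 per mile.
Year 1: 3,169 × $23 = $72,887. Book value $512,332.
Year 2: 4,384 × $23 = $100,832. Book value $411,500.
Year 3: 3,480 × $23 = $80,040. Book value $331,460.
Year 4: 2,020 × $23 = $46,460. Book value $285,000.
Year 5: 1,810 × $23 = $41,630. Book value $243,370.
Year 6: 2,813 × $23 = $64,699. Book value $178,671.
Accumulated through year 6 = $585,219 − $178,671 = $406,548.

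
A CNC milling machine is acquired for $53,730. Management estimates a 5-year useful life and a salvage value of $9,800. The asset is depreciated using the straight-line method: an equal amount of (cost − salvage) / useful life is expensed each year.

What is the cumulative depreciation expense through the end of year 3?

Depreciable base = $53,730 − $9,800 = $43,930.
Annual expense = $43,930 / 5 = $8,786.
End of year 1: book value $44,944.
End of year 2: book value $36,158.
End of year 3: book value $27,372.
Accumulated through year 3 = $53,730 − $27,372 = $26,358.

$26,358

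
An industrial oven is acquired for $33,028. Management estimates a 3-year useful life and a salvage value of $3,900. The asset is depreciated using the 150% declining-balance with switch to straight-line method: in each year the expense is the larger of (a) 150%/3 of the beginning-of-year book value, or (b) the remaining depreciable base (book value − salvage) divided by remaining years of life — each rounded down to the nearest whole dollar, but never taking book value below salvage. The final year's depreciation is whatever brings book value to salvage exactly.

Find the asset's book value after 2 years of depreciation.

Depreciable base = $33,028 − $3,900 = $29,128.
Year 1: DB = ⌊$33,028 × 150%/3⌋ = $16,514; SL = ⌊$29,128/3⌋ = $9,709 → take DB $16,514. Book value $16,514.
Year 2: DB = ⌊$16,514 × 150%/3⌋ = $8,257; SL = ⌊$12,614/2⌋ = $6,307 → take DB $8,257. Book value $8,257.

$8,257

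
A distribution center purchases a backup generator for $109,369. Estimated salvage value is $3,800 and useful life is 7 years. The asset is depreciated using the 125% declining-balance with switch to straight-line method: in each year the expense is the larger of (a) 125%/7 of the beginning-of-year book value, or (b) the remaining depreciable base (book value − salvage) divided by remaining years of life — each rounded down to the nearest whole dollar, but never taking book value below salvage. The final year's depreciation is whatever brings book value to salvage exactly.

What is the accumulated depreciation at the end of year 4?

$63,570

Depreciable base = $109,369 − $3,800 = $105,569.
Year 1: DB = ⌊$109,369 × 125%/7⌋ = $19,530; SL = ⌊$105,569/7⌋ = $15,081 → take DB $19,530. Book value $89,839.
Year 2: DB = ⌊$89,839 × 125%/7⌋ = $16,042; SL = ⌊$86,039/6⌋ = $14,339 → take DB $16,042. Book value $73,797.
Year 3: DB = ⌊$73,797 × 125%/7⌋ = $13,178; SL = ⌊$69,997/5⌋ = $13,999 → take SL $13,999. Book value $59,798.
Year 4: DB = ⌊$59,798 × 125%/7⌋ = $10,678; SL = ⌊$55,998/4⌋ = $13,999 → take SL $13,999. Book value $45,799.
Accumulated through year 4 = $109,369 − $45,799 = $63,570.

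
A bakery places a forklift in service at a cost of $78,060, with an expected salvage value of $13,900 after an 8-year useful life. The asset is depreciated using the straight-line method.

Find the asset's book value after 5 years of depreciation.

Depreciable base = $78,060 − $13,900 = $64,160.
Annual expense = $64,160 / 8 = $8,020.
End of year 1: book value $70,040.
End of year 2: book value $62,020.
End of year 3: book value $54,000.
End of year 4: book value $45,980.
End of year 5: book value $37,960.

$37,960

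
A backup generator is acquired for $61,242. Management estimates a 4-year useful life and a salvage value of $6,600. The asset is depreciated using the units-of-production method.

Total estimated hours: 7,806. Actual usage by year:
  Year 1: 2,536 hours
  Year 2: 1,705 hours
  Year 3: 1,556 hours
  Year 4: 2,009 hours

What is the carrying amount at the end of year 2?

$31,555

Depreciable base = $61,242 − $6,600 = $54,642.
Rate = $54,642 / 7,806 hours = $7 per hour.
Year 1: 2,536 × $7 = $17,752. Book value $43,490.
Year 2: 1,705 × $7 = $11,935. Book value $31,555.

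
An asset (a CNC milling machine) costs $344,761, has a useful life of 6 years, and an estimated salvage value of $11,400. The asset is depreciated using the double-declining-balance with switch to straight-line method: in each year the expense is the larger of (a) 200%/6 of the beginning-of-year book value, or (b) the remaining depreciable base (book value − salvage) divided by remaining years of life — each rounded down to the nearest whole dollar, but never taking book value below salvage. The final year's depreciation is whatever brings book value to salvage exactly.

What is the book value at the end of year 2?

Depreciable base = $344,761 − $11,400 = $333,361.
Year 1: DB = ⌊$344,761 × 200%/6⌋ = $114,920; SL = ⌊$333,361/6⌋ = $55,560 → take DB $114,920. Book value $229,841.
Year 2: DB = ⌊$229,841 × 200%/6⌋ = $76,613; SL = ⌊$218,441/5⌋ = $43,688 → take DB $76,613. Book value $153,228.

$153,228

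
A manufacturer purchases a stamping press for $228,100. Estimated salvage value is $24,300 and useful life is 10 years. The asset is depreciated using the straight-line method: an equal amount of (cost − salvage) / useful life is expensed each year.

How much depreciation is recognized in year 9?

$20,380

Depreciable base = $228,100 − $24,300 = $203,800.
Annual expense = $203,800 / 10 = $20,380.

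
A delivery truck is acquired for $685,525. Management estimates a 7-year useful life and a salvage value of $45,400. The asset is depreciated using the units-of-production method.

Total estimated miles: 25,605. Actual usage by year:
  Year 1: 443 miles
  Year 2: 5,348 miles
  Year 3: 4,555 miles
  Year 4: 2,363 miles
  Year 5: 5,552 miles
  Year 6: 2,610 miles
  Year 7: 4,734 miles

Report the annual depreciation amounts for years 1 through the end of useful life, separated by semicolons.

$11,075; $133,700; $113,875; $59,075; $138,800; $65,250; $118,350

Depreciable base = $685,525 − $45,400 = $640,125.
Rate = $640,125 / 25,605 miles = $25 per mile.
Year 1: 443 × $25 = $11,075. Book value $674,450.
Year 2: 5,348 × $25 = $133,700. Book value $540,750.
Year 3: 4,555 × $25 = $113,875. Book value $426,875.
Year 4: 2,363 × $25 = $59,075. Book value $367,800.
Year 5: 5,552 × $25 = $138,800. Book value $229,000.
Year 6: 2,610 × $25 = $65,250. Book value $163,750.
Year 7: 4,734 × $25 = $118,350. Book value $45,400.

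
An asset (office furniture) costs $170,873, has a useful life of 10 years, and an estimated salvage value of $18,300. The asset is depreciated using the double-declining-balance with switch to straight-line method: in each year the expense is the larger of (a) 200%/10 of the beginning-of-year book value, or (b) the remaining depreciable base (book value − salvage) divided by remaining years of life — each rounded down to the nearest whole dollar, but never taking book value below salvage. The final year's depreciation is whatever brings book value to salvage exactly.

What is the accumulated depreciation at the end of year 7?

$135,037

Depreciable base = $170,873 − $18,300 = $152,573.
Year 1: DB = ⌊$170,873 × 200%/10⌋ = $34,174; SL = ⌊$152,573/10⌋ = $15,257 → take DB $34,174. Book value $136,699.
Year 2: DB = ⌊$136,699 × 200%/10⌋ = $27,339; SL = ⌊$118,399/9⌋ = $13,155 → take DB $27,339. Book value $109,360.
Year 3: DB = ⌊$109,360 × 200%/10⌋ = $21,872; SL = ⌊$91,060/8⌋ = $11,382 → take DB $21,872. Book value $87,488.
Year 4: DB = ⌊$87,488 × 200%/10⌋ = $17,497; SL = ⌊$69,188/7⌋ = $9,884 → take DB $17,497. Book value $69,991.
Year 5: DB = ⌊$69,991 × 200%/10⌋ = $13,998; SL = ⌊$51,691/6⌋ = $8,615 → take DB $13,998. Book value $55,993.
Year 6: DB = ⌊$55,993 × 200%/10⌋ = $11,198; SL = ⌊$37,693/5⌋ = $7,538 → take DB $11,198. Book value $44,795.
Year 7: DB = ⌊$44,795 × 200%/10⌋ = $8,959; SL = ⌊$26,495/4⌋ = $6,623 → take DB $8,959. Book value $35,836.
Accumulated through year 7 = $170,873 − $35,836 = $135,037.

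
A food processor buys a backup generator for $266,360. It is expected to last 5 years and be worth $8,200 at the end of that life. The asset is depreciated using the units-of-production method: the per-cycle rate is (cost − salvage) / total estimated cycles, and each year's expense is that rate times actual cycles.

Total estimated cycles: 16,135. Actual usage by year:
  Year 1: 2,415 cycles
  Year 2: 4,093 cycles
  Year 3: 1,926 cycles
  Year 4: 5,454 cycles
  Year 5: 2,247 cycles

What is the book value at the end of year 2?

Depreciable base = $266,360 − $8,200 = $258,160.
Rate = $258,160 / 16,135 cycles = $16 per cycle.
Year 1: 2,415 × $16 = $38,640. Book value $227,720.
Year 2: 4,093 × $16 = $65,488. Book value $162,232.

$162,232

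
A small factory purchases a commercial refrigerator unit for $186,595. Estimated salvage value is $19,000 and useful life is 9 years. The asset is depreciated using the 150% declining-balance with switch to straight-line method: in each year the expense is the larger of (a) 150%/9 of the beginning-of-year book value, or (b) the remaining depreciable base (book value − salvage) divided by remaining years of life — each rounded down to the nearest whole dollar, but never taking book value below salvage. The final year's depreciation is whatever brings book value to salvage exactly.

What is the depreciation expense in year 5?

$14,997

Depreciable base = $186,595 − $19,000 = $167,595.
Year 1: DB = ⌊$186,595 × 150%/9⌋ = $31,099; SL = ⌊$167,595/9⌋ = $18,621 → take DB $31,099. Book value $155,496.
Year 2: DB = ⌊$155,496 × 150%/9⌋ = $25,916; SL = ⌊$136,496/8⌋ = $17,062 → take DB $25,916. Book value $129,580.
Year 3: DB = ⌊$129,580 × 150%/9⌋ = $21,596; SL = ⌊$110,580/7⌋ = $15,797 → take DB $21,596. Book value $107,984.
Year 4: DB = ⌊$107,984 × 150%/9⌋ = $17,997; SL = ⌊$88,984/6⌋ = $14,830 → take DB $17,997. Book value $89,987.
Year 5: DB = ⌊$89,987 × 150%/9⌋ = $14,997; SL = ⌊$70,987/5⌋ = $14,197 → take DB $14,997. Book value $74,990.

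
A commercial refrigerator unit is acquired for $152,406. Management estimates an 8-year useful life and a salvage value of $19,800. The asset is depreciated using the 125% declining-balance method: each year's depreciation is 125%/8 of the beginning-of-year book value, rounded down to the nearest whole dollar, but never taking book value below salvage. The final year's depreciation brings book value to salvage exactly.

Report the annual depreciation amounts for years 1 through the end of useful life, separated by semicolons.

Depreciable base = $152,406 − $19,800 = $132,606.
Year 1: ⌊$152,406 × 125%/8⌋ = $23,813. Book value $128,593.
Year 2: ⌊$128,593 × 125%/8⌋ = $20,092. Book value $108,501.
Year 3: ⌊$108,501 × 125%/8⌋ = $16,953. Book value $91,548.
Year 4: ⌊$91,548 × 125%/8⌋ = $14,304. Book value $77,244.
Year 5: ⌊$77,244 × 125%/8⌋ = $12,069. Book value $65,175.
Year 6: ⌊$65,175 × 125%/8⌋ = $10,183. Book value $54,992.
Year 7: ⌊$54,992 × 125%/8⌋ = $8,592. Book value $46,400.
Year 8 (final): $46,400 − $19,800 = $26,600. Book value $19,800.

$23,813; $20,092; $16,953; $14,304; $12,069; $10,183; $8,592; $26,600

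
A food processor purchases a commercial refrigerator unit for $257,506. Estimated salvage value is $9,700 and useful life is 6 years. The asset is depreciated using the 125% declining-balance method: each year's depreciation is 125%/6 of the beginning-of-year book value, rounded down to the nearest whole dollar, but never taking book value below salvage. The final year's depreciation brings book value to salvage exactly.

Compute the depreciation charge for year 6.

Depreciable base = $257,506 − $9,700 = $247,806.
Year 1: ⌊$257,506 × 125%/6⌋ = $53,647. Book value $203,859.
Year 2: ⌊$203,859 × 125%/6⌋ = $42,470. Book value $161,389.
Year 3: ⌊$161,389 × 125%/6⌋ = $33,622. Book value $127,767.
Year 4: ⌊$127,767 × 125%/6⌋ = $26,618. Book value $101,149.
Year 5: ⌊$101,149 × 125%/6⌋ = $21,072. Book value $80,077.
Year 6 (final): $80,077 − $9,700 = $70,377. Book value $9,700.

$70,377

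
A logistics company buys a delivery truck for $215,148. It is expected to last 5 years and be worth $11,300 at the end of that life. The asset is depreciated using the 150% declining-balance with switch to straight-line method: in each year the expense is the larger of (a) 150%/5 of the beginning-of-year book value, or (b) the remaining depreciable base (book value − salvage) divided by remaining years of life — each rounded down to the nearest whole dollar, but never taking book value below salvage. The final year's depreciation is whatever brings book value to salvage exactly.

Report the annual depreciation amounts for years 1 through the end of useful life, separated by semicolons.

$64,544; $45,181; $31,626; $31,248; $31,249

Depreciable base = $215,148 − $11,300 = $203,848.
Year 1: DB = ⌊$215,148 × 150%/5⌋ = $64,544; SL = ⌊$203,848/5⌋ = $40,769 → take DB $64,544. Book value $150,604.
Year 2: DB = ⌊$150,604 × 150%/5⌋ = $45,181; SL = ⌊$139,304/4⌋ = $34,826 → take DB $45,181. Book value $105,423.
Year 3: DB = ⌊$105,423 × 150%/5⌋ = $31,626; SL = ⌊$94,123/3⌋ = $31,374 → take DB $31,626. Book value $73,797.
Year 4: DB = ⌊$73,797 × 150%/5⌋ = $22,139; SL = ⌊$62,497/2⌋ = $31,248 → take SL $31,248. Book value $42,549.
Year 5 (final): $42,549 − $11,300 = $31,249. Book value $11,300.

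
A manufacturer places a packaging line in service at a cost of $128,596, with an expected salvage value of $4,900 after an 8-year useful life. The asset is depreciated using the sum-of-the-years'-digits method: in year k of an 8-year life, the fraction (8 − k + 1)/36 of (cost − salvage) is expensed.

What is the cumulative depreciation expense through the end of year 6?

Depreciable base = $128,596 − $4,900 = $123,696.
Sum of the years' digits = 8+7+6+5+4+3+2+1 = 36.
Year 1: $123,696 × 8/36 = $27,488. Book value $101,108.
Year 2: $123,696 × 7/36 = $24,052. Book value $77,056.
Year 3: $123,696 × 6/36 = $20,616. Book value $56,440.
Year 4: $123,696 × 5/36 = $17,180. Book value $39,260.
Year 5: $123,696 × 4/36 = $13,744. Book value $25,516.
Year 6: $123,696 × 3/36 = $10,308. Book value $15,208.
Accumulated through year 6 = $128,596 − $15,208 = $113,388.

$113,388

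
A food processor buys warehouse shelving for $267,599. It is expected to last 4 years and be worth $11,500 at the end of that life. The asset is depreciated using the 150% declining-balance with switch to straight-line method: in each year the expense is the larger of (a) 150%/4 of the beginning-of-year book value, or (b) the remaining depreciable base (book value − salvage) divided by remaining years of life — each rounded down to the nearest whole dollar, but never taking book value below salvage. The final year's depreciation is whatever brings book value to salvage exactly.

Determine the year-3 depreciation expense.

Depreciable base = $267,599 − $11,500 = $256,099.
Year 1: DB = ⌊$267,599 × 150%/4⌋ = $100,349; SL = ⌊$256,099/4⌋ = $64,024 → take DB $100,349. Book value $167,250.
Year 2: DB = ⌊$167,250 × 150%/4⌋ = $62,718; SL = ⌊$155,750/3⌋ = $51,916 → take DB $62,718. Book value $104,532.
Year 3: DB = ⌊$104,532 × 150%/4⌋ = $39,199; SL = ⌊$93,032/2⌋ = $46,516 → take SL $46,516. Book value $58,016.

$46,516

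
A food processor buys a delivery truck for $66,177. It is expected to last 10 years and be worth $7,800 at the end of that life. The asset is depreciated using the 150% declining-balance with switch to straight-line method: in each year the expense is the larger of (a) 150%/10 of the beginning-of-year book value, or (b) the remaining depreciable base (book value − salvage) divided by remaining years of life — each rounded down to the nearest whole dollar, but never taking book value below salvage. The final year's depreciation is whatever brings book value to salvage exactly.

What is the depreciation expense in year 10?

Depreciable base = $66,177 − $7,800 = $58,377.
Year 1: DB = ⌊$66,177 × 150%/10⌋ = $9,926; SL = ⌊$58,377/10⌋ = $5,837 → take DB $9,926. Book value $56,251.
Year 2: DB = ⌊$56,251 × 150%/10⌋ = $8,437; SL = ⌊$48,451/9⌋ = $5,383 → take DB $8,437. Book value $47,814.
Year 3: DB = ⌊$47,814 × 150%/10⌋ = $7,172; SL = ⌊$40,014/8⌋ = $5,001 → take DB $7,172. Book value $40,642.
Year 4: DB = ⌊$40,642 × 150%/10⌋ = $6,096; SL = ⌊$32,842/7⌋ = $4,691 → take DB $6,096. Book value $34,546.
Year 5: DB = ⌊$34,546 × 150%/10⌋ = $5,181; SL = ⌊$26,746/6⌋ = $4,457 → take DB $5,181. Book value $29,365.
Year 6: DB = ⌊$29,365 × 150%/10⌋ = $4,404; SL = ⌊$21,565/5⌋ = $4,313 → take DB $4,404. Book value $24,961.
Year 7: DB = ⌊$24,961 × 150%/10⌋ = $3,744; SL = ⌊$17,161/4⌋ = $4,290 → take SL $4,290. Book value $20,671.
Year 8: DB = ⌊$20,671 × 150%/10⌋ = $3,100; SL = ⌊$12,871/3⌋ = $4,290 → take SL $4,290. Book value $16,381.
Year 9: DB = ⌊$16,381 × 150%/10⌋ = $2,457; SL = ⌊$8,581/2⌋ = $4,290 → take SL $4,290. Book value $12,091.
Year 10 (final): $12,091 − $7,800 = $4,291. Book value $7,800.

$4,291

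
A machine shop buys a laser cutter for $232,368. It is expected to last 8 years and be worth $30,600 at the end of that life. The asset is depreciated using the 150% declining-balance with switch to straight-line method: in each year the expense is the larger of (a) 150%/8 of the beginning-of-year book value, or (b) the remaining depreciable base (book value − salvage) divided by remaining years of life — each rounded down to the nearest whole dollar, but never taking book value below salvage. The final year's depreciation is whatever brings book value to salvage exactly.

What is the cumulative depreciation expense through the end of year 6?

Depreciable base = $232,368 − $30,600 = $201,768.
Year 1: DB = ⌊$232,368 × 150%/8⌋ = $43,569; SL = ⌊$201,768/8⌋ = $25,221 → take DB $43,569. Book value $188,799.
Year 2: DB = ⌊$188,799 × 150%/8⌋ = $35,399; SL = ⌊$158,199/7⌋ = $22,599 → take DB $35,399. Book value $153,400.
Year 3: DB = ⌊$153,400 × 150%/8⌋ = $28,762; SL = ⌊$122,800/6⌋ = $20,466 → take DB $28,762. Book value $124,638.
Year 4: DB = ⌊$124,638 × 150%/8⌋ = $23,369; SL = ⌊$94,038/5⌋ = $18,807 → take DB $23,369. Book value $101,269.
Year 5: DB = ⌊$101,269 × 150%/8⌋ = $18,987; SL = ⌊$70,669/4⌋ = $17,667 → take DB $18,987. Book value $82,282.
Year 6: DB = ⌊$82,282 × 150%/8⌋ = $15,427; SL = ⌊$51,682/3⌋ = $17,227 → take SL $17,227. Book value $65,055.
Accumulated through year 6 = $232,368 − $65,055 = $167,313.

$167,313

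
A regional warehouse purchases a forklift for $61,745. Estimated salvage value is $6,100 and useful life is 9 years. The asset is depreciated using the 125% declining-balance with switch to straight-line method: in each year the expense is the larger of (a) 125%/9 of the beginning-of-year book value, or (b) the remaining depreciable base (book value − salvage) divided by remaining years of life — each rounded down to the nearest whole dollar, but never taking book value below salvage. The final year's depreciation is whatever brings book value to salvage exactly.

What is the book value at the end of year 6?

Depreciable base = $61,745 − $6,100 = $55,645.
Year 1: DB = ⌊$61,745 × 125%/9⌋ = $8,575; SL = ⌊$55,645/9⌋ = $6,182 → take DB $8,575. Book value $53,170.
Year 2: DB = ⌊$53,170 × 125%/9⌋ = $7,384; SL = ⌊$47,070/8⌋ = $5,883 → take DB $7,384. Book value $45,786.
Year 3: DB = ⌊$45,786 × 125%/9⌋ = $6,359; SL = ⌊$39,686/7⌋ = $5,669 → take DB $6,359. Book value $39,427.
Year 4: DB = ⌊$39,427 × 125%/9⌋ = $5,475; SL = ⌊$33,327/6⌋ = $5,554 → take SL $5,554. Book value $33,873.
Year 5: DB = ⌊$33,873 × 125%/9⌋ = $4,704; SL = ⌊$27,773/5⌋ = $5,554 → take SL $5,554. Book value $28,319.
Year 6: DB = ⌊$28,319 × 125%/9⌋ = $3,933; SL = ⌊$22,219/4⌋ = $5,554 → take SL $5,554. Book value $22,765.

$22,765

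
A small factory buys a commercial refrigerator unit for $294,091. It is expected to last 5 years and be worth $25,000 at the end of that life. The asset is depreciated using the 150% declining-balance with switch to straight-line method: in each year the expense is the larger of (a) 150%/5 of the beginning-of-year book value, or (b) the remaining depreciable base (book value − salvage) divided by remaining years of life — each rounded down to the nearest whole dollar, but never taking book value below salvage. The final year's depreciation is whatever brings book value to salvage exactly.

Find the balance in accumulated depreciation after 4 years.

Depreciable base = $294,091 − $25,000 = $269,091.
Year 1: DB = ⌊$294,091 × 150%/5⌋ = $88,227; SL = ⌊$269,091/5⌋ = $53,818 → take DB $88,227. Book value $205,864.
Year 2: DB = ⌊$205,864 × 150%/5⌋ = $61,759; SL = ⌊$180,864/4⌋ = $45,216 → take DB $61,759. Book value $144,105.
Year 3: DB = ⌊$144,105 × 150%/5⌋ = $43,231; SL = ⌊$119,105/3⌋ = $39,701 → take DB $43,231. Book value $100,874.
Year 4: DB = ⌊$100,874 × 150%/5⌋ = $30,262; SL = ⌊$75,874/2⌋ = $37,937 → take SL $37,937. Book value $62,937.
Accumulated through year 4 = $294,091 − $62,937 = $231,154.

$231,154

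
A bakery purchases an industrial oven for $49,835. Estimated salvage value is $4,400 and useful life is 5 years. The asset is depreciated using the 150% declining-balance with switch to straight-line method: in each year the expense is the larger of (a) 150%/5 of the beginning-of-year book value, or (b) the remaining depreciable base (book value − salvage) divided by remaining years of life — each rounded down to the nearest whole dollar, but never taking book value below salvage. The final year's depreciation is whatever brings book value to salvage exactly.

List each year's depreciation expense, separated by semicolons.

$14,950; $10,465; $7,326; $6,347; $6,347

Depreciable base = $49,835 − $4,400 = $45,435.
Year 1: DB = ⌊$49,835 × 150%/5⌋ = $14,950; SL = ⌊$45,435/5⌋ = $9,087 → take DB $14,950. Book value $34,885.
Year 2: DB = ⌊$34,885 × 150%/5⌋ = $10,465; SL = ⌊$30,485/4⌋ = $7,621 → take DB $10,465. Book value $24,420.
Year 3: DB = ⌊$24,420 × 150%/5⌋ = $7,326; SL = ⌊$20,020/3⌋ = $6,673 → take DB $7,326. Book value $17,094.
Year 4: DB = ⌊$17,094 × 150%/5⌋ = $5,128; SL = ⌊$12,694/2⌋ = $6,347 → take SL $6,347. Book value $10,747.
Year 5 (final): $10,747 − $4,400 = $6,347. Book value $4,400.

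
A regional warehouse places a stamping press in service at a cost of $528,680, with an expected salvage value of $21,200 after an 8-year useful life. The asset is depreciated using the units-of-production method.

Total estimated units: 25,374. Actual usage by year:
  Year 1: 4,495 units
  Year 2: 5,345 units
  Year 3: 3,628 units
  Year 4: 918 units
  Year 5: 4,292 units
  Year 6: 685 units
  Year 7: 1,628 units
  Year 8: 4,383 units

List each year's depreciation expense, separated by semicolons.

Depreciable base = $528,680 − $21,200 = $507,480.
Rate = $507,480 / 25,374 units = $20 per unit.
Year 1: 4,495 × $20 = $89,900. Book value $438,780.
Year 2: 5,345 × $20 = $106,900. Book value $331,880.
Year 3: 3,628 × $20 = $72,560. Book value $259,320.
Year 4: 918 × $20 = $18,360. Book value $240,960.
Year 5: 4,292 × $20 = $85,840. Book value $155,120.
Year 6: 685 × $20 = $13,700. Book value $141,420.
Year 7: 1,628 × $20 = $32,560. Book value $108,860.
Year 8: 4,383 × $20 = $87,660. Book value $21,200.

$89,900; $106,900; $72,560; $18,360; $85,840; $13,700; $32,560; $87,660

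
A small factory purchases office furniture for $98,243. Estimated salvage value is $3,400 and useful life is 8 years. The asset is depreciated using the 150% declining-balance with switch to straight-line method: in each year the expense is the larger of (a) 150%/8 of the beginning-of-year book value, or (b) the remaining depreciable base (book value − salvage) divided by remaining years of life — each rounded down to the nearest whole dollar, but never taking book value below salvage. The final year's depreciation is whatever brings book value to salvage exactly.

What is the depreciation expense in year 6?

$9,854

Depreciable base = $98,243 − $3,400 = $94,843.
Year 1: DB = ⌊$98,243 × 150%/8⌋ = $18,420; SL = ⌊$94,843/8⌋ = $11,855 → take DB $18,420. Book value $79,823.
Year 2: DB = ⌊$79,823 × 150%/8⌋ = $14,966; SL = ⌊$76,423/7⌋ = $10,917 → take DB $14,966. Book value $64,857.
Year 3: DB = ⌊$64,857 × 150%/8⌋ = $12,160; SL = ⌊$61,457/6⌋ = $10,242 → take DB $12,160. Book value $52,697.
Year 4: DB = ⌊$52,697 × 150%/8⌋ = $9,880; SL = ⌊$49,297/5⌋ = $9,859 → take DB $9,880. Book value $42,817.
Year 5: DB = ⌊$42,817 × 150%/8⌋ = $8,028; SL = ⌊$39,417/4⌋ = $9,854 → take SL $9,854. Book value $32,963.
Year 6: DB = ⌊$32,963 × 150%/8⌋ = $6,180; SL = ⌊$29,563/3⌋ = $9,854 → take SL $9,854. Book value $23,109.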